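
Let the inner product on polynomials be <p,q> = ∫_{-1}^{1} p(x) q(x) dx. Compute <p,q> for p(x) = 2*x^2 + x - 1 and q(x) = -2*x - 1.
<p,q> = -2/3

Expand the product: p(x)·q(x) = -4*x^3 - 4*x^2 + x + 1.
∫_{-1}^{1} of each monomial x^k gives [2/(k+1) if k even, 0 if k odd]. Integrating term-by-term (or equivalently evaluating the antiderivative F(x) = -x^4 - 4*x^3/3 + x^2/2 + x at the endpoints):
  F(1) − F(−1) = -5/6 − (-1/6) = -2/3.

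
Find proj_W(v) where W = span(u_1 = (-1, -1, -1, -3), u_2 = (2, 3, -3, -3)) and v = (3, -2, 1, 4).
proj_W(v) = (165/323, 83/323, 575/323, 1233/323)

Set up U = [u_1 | ... | u_2] ∈ R^(4×2). The projector onto W = col(U) is P = U (U^T U)^(-1) U^T.
Compute U^T U =
  [12, 7]
  [7, 31],
and U^T v = (-14, -15).
Solve U^T U · c = U^T v for the coefficients: c = (-329/323, -82/323). The projection is proj_W(v) = U c.
Check: (v - proj_W(v)) · u_1 = 0  (should be 0).
Check: (v - proj_W(v)) · u_2 = 0  (should be 0).
Result: proj_W(v) = (165/323, 83/323, 575/323, 1233/323).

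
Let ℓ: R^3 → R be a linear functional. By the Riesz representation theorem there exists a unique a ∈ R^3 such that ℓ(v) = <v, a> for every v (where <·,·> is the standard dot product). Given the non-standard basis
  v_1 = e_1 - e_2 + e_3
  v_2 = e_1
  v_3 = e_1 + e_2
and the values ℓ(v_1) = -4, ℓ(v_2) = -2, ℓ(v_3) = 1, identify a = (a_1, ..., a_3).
a = (-2, 3, 1)

Write a = (a_1, ..., a_3) in the standard basis. For each basis vector v_i, ℓ(v_i) = <v_i, a> is a linear equation in the a_j's. Collect the n equations into a matrix system V a = ℓ, where row i of V is v_i (expressed in the standard basis). Since V is invertible (lower-triangular with 1s on the diagonal, up to permutation), solve by back-substitution:
  V =
[[1, -1, 1],
 [1, 0, 0],
 [1, 1, 0]]
  V a = (-4, -2, 1)
Solving gives a = (-2, 3, 1).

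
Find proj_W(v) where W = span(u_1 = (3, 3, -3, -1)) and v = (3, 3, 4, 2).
proj_W(v) = (3/7, 3/7, -3/7, -1/7)

Set up U = [u_1 | ... | u_1] ∈ R^(4×1). The projector onto W = col(U) is P = U (U^T U)^(-1) U^T.
Compute U^T U =
  [28],
and U^T v = (4).
Solve U^T U · c = U^T v for the coefficients: c = (1/7). The projection is proj_W(v) = U c.
Check: (v - proj_W(v)) · u_1 = 0  (should be 0).
Result: proj_W(v) = (3/7, 3/7, -3/7, -1/7).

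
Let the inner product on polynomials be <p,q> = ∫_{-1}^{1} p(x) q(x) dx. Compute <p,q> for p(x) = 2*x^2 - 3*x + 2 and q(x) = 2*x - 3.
<p,q> = -20

Expand the product: p(x)·q(x) = 4*x^3 - 12*x^2 + 13*x - 6.
∫_{-1}^{1} of each monomial x^k gives [2/(k+1) if k even, 0 if k odd]. Integrating term-by-term (or equivalently evaluating the antiderivative F(x) = x^4 - 4*x^3 + 13*x^2/2 - 6*x at the endpoints):
  F(1) − F(−1) = -5/2 − (35/2) = -20.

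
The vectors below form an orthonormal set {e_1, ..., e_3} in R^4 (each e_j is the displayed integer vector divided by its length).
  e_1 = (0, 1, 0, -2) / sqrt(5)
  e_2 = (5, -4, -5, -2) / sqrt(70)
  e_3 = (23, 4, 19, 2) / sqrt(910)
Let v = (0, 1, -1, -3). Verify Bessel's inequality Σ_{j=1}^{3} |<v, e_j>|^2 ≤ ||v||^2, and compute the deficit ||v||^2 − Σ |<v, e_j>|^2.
Σ |<v, e_j>|^2 = 714/65; ||v||^2 = 11; deficit = 1/65

Write each e_j = u_j / sqrt(<u_j, u_j>) where u_j is the displayed integer vector. Then <v, e_j> = <v, u_j> / sqrt(<u_j, u_j>), so |<v, e_j>|^2 = <v, u_j>^2 / <u_j, u_j>.
Coefficients: <v, e_1> = 7/sqrt(5), <v, e_2> = 7/sqrt(70), <v, e_3> = -21/sqrt(910).
Square and sum: Σ |<v, e_j>|^2 = 714/65.
Compute ||v||^2 = v·v = 11.
Deficit = 11 − 714/65 = 1/65 ≥ 0, confirming Bessel's inequality. (The deficit equals ||v − Σ <v,e_j> e_j||^2, the squared distance from v to span{e_j}.)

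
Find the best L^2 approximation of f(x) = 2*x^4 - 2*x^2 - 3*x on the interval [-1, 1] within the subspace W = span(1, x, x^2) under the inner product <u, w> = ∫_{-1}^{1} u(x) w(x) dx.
g(x) = -2*x^2/7 - 3*x - 6/35

The best approximation g ∈ W is the orthogonal projection of f onto W. Writing g = a_0 + a_1 x + a_2 x^2, the coefficients solve the normal equations G · a = b where
  G_{ij} = <φ_i, φ_j> and b_i = <f, φ_i>, with φ_0 = 1, φ_1 = x, φ_2 = x^2.
G =
  [2, 0, 2/3]
  [0, 2/3, 0]
  [2/3, 0, 2/5],
b = (-8/15, -2, -8/35).
Solving gives a_0 = -6/35, a_1 = -3, a_2 = -2/7, so
  g(x) = -2*x^2/7 - 3*x - 6/35.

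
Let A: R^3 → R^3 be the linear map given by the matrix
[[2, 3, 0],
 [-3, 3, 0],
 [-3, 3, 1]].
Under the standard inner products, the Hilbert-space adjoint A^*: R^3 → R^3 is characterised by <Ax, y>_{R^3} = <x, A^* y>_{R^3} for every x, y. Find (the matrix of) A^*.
A^* = A^T =
[[2, -3, -3],
 [3, 3, 3],
 [0, 0, 1]]

For real matrices with standard dot products, the defining identity <Ax, y> = <x, A^* y> gives (Ax)^T y = x^T (A^*) y, i.e. x^T A^T y = x^T (A^*) y. Since this holds for all x, y, we must have A^* = A^T. Therefore
A^* =
[[2, -3, -3],
 [3, 3, 3],
 [0, 0, 1]].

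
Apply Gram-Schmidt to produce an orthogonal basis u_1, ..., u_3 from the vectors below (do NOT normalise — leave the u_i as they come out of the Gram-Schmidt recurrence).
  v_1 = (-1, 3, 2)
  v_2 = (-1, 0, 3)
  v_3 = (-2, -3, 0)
Orthogonal basis:
  u_1 = (-1, 3, 2)
  u_2 = (-1/2, -3/2, 2)
  u_3 = (-27/13, -3/13, -9/13)

Apply the Gram-Schmidt recurrence
  u_1 = v_1
  u_i = v_i − Σ_{j<i} ((v_i · u_j) / (u_j · u_j)) · u_j.

Step by step this gives:
  u_1 = (-1, 3, 2)
  u_2 = (-1/2, -3/2, 2)
  u_3 = (-27/13, -3/13, -9/13)

Orthogonality check:
  u_2 · u_1 = 0 (should be 0)
  u_3 · u_1 = 0 (should be 0)
  u_3 · u_2 = 0 (should be 0)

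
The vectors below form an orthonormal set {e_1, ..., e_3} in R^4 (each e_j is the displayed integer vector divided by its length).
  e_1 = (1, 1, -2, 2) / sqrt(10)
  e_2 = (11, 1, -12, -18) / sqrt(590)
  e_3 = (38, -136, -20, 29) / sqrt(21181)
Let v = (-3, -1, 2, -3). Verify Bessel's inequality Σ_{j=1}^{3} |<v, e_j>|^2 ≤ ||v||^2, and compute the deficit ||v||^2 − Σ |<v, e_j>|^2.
Σ |<v, e_j>|^2 = 7233/359; ||v||^2 = 23; deficit = 1024/359

Write each e_j = u_j / sqrt(<u_j, u_j>) where u_j is the displayed integer vector. Then <v, e_j> = <v, u_j> / sqrt(<u_j, u_j>), so |<v, e_j>|^2 = <v, u_j>^2 / <u_j, u_j>.
Coefficients: <v, e_1> = -14/sqrt(10), <v, e_2> = -4/sqrt(590), <v, e_3> = -105/sqrt(21181).
Square and sum: Σ |<v, e_j>|^2 = 7233/359.
Compute ||v||^2 = v·v = 23.
Deficit = 23 − 7233/359 = 1024/359 ≥ 0, confirming Bessel's inequality. (The deficit equals ||v − Σ <v,e_j> e_j||^2, the squared distance from v to span{e_j}.)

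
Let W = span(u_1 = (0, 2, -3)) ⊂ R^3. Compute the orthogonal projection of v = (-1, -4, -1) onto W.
proj_W(v) = (0, -10/13, 15/13)

Set up U = [u_1 | ... | u_1] ∈ R^(3×1). The projector onto W = col(U) is P = U (U^T U)^(-1) U^T.
Compute U^T U =
  [13],
and U^T v = (-5).
Solve U^T U · c = U^T v for the coefficients: c = (-5/13). The projection is proj_W(v) = U c.
Check: (v - proj_W(v)) · u_1 = 0  (should be 0).
Result: proj_W(v) = (0, -10/13, 15/13).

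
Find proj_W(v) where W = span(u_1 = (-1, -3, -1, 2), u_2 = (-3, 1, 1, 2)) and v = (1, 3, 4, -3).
proj_W(v) = (17/18, 38/9, 3/2, -22/9)

Set up U = [u_1 | ... | u_2] ∈ R^(4×2). The projector onto W = col(U) is P = U (U^T U)^(-1) U^T.
Compute U^T U =
  [15, 3]
  [3, 15],
and U^T v = (-20, -2).
Solve U^T U · c = U^T v for the coefficients: c = (-49/36, 5/36). The projection is proj_W(v) = U c.
Check: (v - proj_W(v)) · u_1 = 0  (should be 0).
Check: (v - proj_W(v)) · u_2 = 0  (should be 0).
Result: proj_W(v) = (17/18, 38/9, 3/2, -22/9).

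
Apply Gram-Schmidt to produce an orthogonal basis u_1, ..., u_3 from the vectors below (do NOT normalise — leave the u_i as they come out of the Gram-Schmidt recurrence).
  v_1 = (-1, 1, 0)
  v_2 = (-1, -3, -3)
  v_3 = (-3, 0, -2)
Orthogonal basis:
  u_1 = (-1, 1, 0)
  u_2 = (-2, -2, -3)
  u_3 = (-3/34, -3/34, 2/17)

Apply the Gram-Schmidt recurrence
  u_1 = v_1
  u_i = v_i − Σ_{j<i} ((v_i · u_j) / (u_j · u_j)) · u_j.

Step by step this gives:
  u_1 = (-1, 1, 0)
  u_2 = (-2, -2, -3)
  u_3 = (-3/34, -3/34, 2/17)

Orthogonality check:
  u_2 · u_1 = 0 (should be 0)
  u_3 · u_1 = 0 (should be 0)
  u_3 · u_2 = 0 (should be 0)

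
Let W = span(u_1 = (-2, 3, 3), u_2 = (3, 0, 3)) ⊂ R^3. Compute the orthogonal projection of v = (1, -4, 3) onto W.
proj_W(v) = (121/43, -42/43, 51/43)

Set up U = [u_1 | ... | u_2] ∈ R^(3×2). The projector onto W = col(U) is P = U (U^T U)^(-1) U^T.
Compute U^T U =
  [22, 3]
  [3, 18],
and U^T v = (-5, 12).
Solve U^T U · c = U^T v for the coefficients: c = (-14/43, 31/43). The projection is proj_W(v) = U c.
Check: (v - proj_W(v)) · u_1 = 0  (should be 0).
Check: (v - proj_W(v)) · u_2 = 0  (should be 0).
Result: proj_W(v) = (121/43, -42/43, 51/43).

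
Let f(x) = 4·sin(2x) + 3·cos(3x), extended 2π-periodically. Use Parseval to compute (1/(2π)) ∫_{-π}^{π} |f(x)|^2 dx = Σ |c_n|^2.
Σ |c_n|^2 = 25/2

Expand |f|^2 and use orthogonality of {sin(nx), cos(mx)} on [-π, π]:
  ∫_{-π}^{π} sin(nx)^2 dx = π, ∫ cos(mx)^2 dx = π, and cross terms integrate to 0.
So ∫_{-π}^{π} f(x)^2 dx = 4^2 · π + 3^2 · π = (16 + 9)π.
Divide by 2π: (16 + 9)/2 = 25/2.
By Parseval, this equals Σ |c_n|^2.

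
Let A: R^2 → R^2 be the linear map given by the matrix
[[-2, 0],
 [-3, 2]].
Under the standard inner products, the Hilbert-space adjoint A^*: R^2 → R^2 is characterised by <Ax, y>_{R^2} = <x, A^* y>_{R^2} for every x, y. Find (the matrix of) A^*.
A^* = A^T =
[[-2, -3],
 [0, 2]]

For real matrices with standard dot products, the defining identity <Ax, y> = <x, A^* y> gives (Ax)^T y = x^T (A^*) y, i.e. x^T A^T y = x^T (A^*) y. Since this holds for all x, y, we must have A^* = A^T. Therefore
A^* =
[[-2, -3],
 [0, 2]].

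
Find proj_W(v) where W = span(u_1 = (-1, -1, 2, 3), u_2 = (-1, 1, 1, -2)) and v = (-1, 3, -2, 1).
proj_W(v) = (33/89, 9/89, -54/89, -39/89)

Set up U = [u_1 | ... | u_2] ∈ R^(4×2). The projector onto W = col(U) is P = U (U^T U)^(-1) U^T.
Compute U^T U =
  [15, -4]
  [-4, 7],
and U^T v = (-3, 0).
Solve U^T U · c = U^T v for the coefficients: c = (-21/89, -12/89). The projection is proj_W(v) = U c.
Check: (v - proj_W(v)) · u_1 = 0  (should be 0).
Check: (v - proj_W(v)) · u_2 = 0  (should be 0).
Result: proj_W(v) = (33/89, 9/89, -54/89, -39/89).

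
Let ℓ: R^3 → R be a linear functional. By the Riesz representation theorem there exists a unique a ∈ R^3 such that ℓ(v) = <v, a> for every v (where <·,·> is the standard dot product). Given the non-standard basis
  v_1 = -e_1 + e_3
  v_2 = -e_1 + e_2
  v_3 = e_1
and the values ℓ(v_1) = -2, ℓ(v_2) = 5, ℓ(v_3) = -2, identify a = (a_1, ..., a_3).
a = (-2, 3, -4)

Write a = (a_1, ..., a_3) in the standard basis. For each basis vector v_i, ℓ(v_i) = <v_i, a> is a linear equation in the a_j's. Collect the n equations into a matrix system V a = ℓ, where row i of V is v_i (expressed in the standard basis). Since V is invertible (lower-triangular with 1s on the diagonal, up to permutation), solve by back-substitution:
  V =
[[-1, 0, 1],
 [-1, 1, 0],
 [1, 0, 0]]
  V a = (-2, 5, -2)
Solving gives a = (-2, 3, -4).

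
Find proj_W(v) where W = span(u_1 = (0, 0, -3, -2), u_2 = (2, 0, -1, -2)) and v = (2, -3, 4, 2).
proj_W(v) = (30/17, 0, 72/17, 28/17)

Set up U = [u_1 | ... | u_2] ∈ R^(4×2). The projector onto W = col(U) is P = U (U^T U)^(-1) U^T.
Compute U^T U =
  [13, 7]
  [7, 9],
and U^T v = (-16, -4).
Solve U^T U · c = U^T v for the coefficients: c = (-29/17, 15/17). The projection is proj_W(v) = U c.
Check: (v - proj_W(v)) · u_1 = 0  (should be 0).
Check: (v - proj_W(v)) · u_2 = 0  (should be 0).
Result: proj_W(v) = (30/17, 0, 72/17, 28/17).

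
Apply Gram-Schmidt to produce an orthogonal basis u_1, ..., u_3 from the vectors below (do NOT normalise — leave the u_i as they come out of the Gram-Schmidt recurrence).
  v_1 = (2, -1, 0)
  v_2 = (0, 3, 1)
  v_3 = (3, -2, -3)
Orthogonal basis:
  u_1 = (2, -1, 0)
  u_2 = (6/5, 12/5, 1)
  u_3 = (17/41, 34/41, -102/41)

Apply the Gram-Schmidt recurrence
  u_1 = v_1
  u_i = v_i − Σ_{j<i} ((v_i · u_j) / (u_j · u_j)) · u_j.

Step by step this gives:
  u_1 = (2, -1, 0)
  u_2 = (6/5, 12/5, 1)
  u_3 = (17/41, 34/41, -102/41)

Orthogonality check:
  u_2 · u_1 = 0 (should be 0)
  u_3 · u_1 = 0 (should be 0)
  u_3 · u_2 = 0 (should be 0)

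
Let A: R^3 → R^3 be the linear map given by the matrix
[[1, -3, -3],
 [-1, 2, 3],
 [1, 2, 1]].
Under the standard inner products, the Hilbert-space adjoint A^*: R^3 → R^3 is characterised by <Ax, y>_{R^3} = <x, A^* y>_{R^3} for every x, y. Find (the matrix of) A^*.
A^* = A^T =
[[1, -1, 1],
 [-3, 2, 2],
 [-3, 3, 1]]

For real matrices with standard dot products, the defining identity <Ax, y> = <x, A^* y> gives (Ax)^T y = x^T (A^*) y, i.e. x^T A^T y = x^T (A^*) y. Since this holds for all x, y, we must have A^* = A^T. Therefore
A^* =
[[1, -1, 1],
 [-3, 2, 2],
 [-3, 3, 1]].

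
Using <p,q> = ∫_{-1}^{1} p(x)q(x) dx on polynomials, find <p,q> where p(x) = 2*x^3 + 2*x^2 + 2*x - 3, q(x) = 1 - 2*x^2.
<p,q> = -34/15

Expand the product: p(x)·q(x) = -4*x^5 - 4*x^4 - 2*x^3 + 8*x^2 + 2*x - 3.
∫_{-1}^{1} of each monomial x^k gives [2/(k+1) if k even, 0 if k odd]. Integrating term-by-term (or equivalently evaluating the antiderivative F(x) = -2*x^6/3 - 4*x^5/5 - x^4/2 + 8*x^3/3 + x^2 - 3*x at the endpoints):
  F(1) − F(−1) = -13/10 − (29/30) = -34/15.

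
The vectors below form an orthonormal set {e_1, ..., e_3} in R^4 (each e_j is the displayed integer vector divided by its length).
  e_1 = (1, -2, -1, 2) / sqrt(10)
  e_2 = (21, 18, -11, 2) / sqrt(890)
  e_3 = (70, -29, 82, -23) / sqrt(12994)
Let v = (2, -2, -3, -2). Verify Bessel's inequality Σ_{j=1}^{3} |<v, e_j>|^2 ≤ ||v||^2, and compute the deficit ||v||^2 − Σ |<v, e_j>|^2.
Σ |<v, e_j>|^2 = 283/73; ||v||^2 = 21; deficit = 1250/73

Write each e_j = u_j / sqrt(<u_j, u_j>) where u_j is the displayed integer vector. Then <v, e_j> = <v, u_j> / sqrt(<u_j, u_j>), so |<v, e_j>|^2 = <v, u_j>^2 / <u_j, u_j>.
Coefficients: <v, e_1> = 5/sqrt(10), <v, e_2> = 35/sqrt(890), <v, e_3> = -2/sqrt(12994).
Square and sum: Σ |<v, e_j>|^2 = 283/73.
Compute ||v||^2 = v·v = 21.
Deficit = 21 − 283/73 = 1250/73 ≥ 0, confirming Bessel's inequality. (The deficit equals ||v − Σ <v,e_j> e_j||^2, the squared distance from v to span{e_j}.)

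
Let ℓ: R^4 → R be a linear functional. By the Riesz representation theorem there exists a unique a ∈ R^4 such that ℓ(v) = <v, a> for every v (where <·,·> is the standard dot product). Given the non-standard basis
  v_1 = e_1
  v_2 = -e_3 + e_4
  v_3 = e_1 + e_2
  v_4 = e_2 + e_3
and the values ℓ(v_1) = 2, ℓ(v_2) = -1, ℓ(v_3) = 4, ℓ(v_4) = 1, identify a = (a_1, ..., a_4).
a = (2, 2, -1, -2)

Write a = (a_1, ..., a_4) in the standard basis. For each basis vector v_i, ℓ(v_i) = <v_i, a> is a linear equation in the a_j's. Collect the n equations into a matrix system V a = ℓ, where row i of V is v_i (expressed in the standard basis). Since V is invertible (lower-triangular with 1s on the diagonal, up to permutation), solve by back-substitution:
  V =
[[1, 0, 0, 0],
 [0, 0, -1, 1],
 [1, 1, 0, 0],
 [0, 1, 1, 0]]
  V a = (2, -1, 4, 1)
Solving gives a = (2, 2, -1, -2).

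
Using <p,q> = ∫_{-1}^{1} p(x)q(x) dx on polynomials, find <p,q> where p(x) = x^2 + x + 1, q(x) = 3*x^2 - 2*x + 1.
<p,q> = 68/15

Expand the product: p(x)·q(x) = 3*x^4 + x^3 + 2*x^2 - x + 1.
∫_{-1}^{1} of each monomial x^k gives [2/(k+1) if k even, 0 if k odd]. Integrating term-by-term (or equivalently evaluating the antiderivative F(x) = 3*x^5/5 + x^4/4 + 2*x^3/3 - x^2/2 + x at the endpoints):
  F(1) − F(−1) = 121/60 − (-151/60) = 68/15.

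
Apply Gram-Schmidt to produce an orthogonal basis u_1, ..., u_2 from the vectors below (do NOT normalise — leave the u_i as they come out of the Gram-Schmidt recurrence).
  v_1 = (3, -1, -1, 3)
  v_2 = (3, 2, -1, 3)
Orthogonal basis:
  u_1 = (3, -1, -1, 3)
  u_2 = (9/20, 57/20, -3/20, 9/20)

Apply the Gram-Schmidt recurrence
  u_1 = v_1
  u_i = v_i − Σ_{j<i} ((v_i · u_j) / (u_j · u_j)) · u_j.

Step by step this gives:
  u_1 = (3, -1, -1, 3)
  u_2 = (9/20, 57/20, -3/20, 9/20)

Orthogonality check:
  u_2 · u_1 = 0 (should be 0)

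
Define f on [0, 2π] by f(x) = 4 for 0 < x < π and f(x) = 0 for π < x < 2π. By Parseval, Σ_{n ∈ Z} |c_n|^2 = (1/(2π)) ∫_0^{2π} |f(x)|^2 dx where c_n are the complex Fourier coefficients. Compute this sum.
Σ |c_n|^2 = 8

Parseval equates the L^2 energy of f (normalised by 1/(2π)) with the ℓ^2 sum of its Fourier coefficients: (1/(2π)) ∫_0^{2π} |f|^2 = Σ |c_n|^2.
Compute the left side: (1/(2π)) [∫_0^π 4^2 dx + ∫_π^{2π} 0^2 dx] = (1/(2π)) · (16π + 0π) = (16 + 0)/2 = 8.
So Σ_{n ∈ Z} |c_n|^2 = 8.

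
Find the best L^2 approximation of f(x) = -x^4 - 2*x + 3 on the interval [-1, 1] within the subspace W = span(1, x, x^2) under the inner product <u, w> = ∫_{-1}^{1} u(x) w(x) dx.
g(x) = -6*x^2/7 - 2*x + 108/35

The best approximation g ∈ W is the orthogonal projection of f onto W. Writing g = a_0 + a_1 x + a_2 x^2, the coefficients solve the normal equations G · a = b where
  G_{ij} = <φ_i, φ_j> and b_i = <f, φ_i>, with φ_0 = 1, φ_1 = x, φ_2 = x^2.
G =
  [2, 0, 2/3]
  [0, 2/3, 0]
  [2/3, 0, 2/5],
b = (28/5, -4/3, 12/7).
Solving gives a_0 = 108/35, a_1 = -2, a_2 = -6/7, so
  g(x) = -6*x^2/7 - 2*x + 108/35.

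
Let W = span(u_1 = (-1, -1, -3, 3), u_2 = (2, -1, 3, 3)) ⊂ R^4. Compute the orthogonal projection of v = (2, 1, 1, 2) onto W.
proj_W(v) = (52/51, -28/51, 76/51, 28/17)

Set up U = [u_1 | ... | u_2] ∈ R^(4×2). The projector onto W = col(U) is P = U (U^T U)^(-1) U^T.
Compute U^T U =
  [20, -1]
  [-1, 23],
and U^T v = (0, 12).
Solve U^T U · c = U^T v for the coefficients: c = (4/153, 80/153). The projection is proj_W(v) = U c.
Check: (v - proj_W(v)) · u_1 = 0  (should be 0).
Check: (v - proj_W(v)) · u_2 = 0  (should be 0).
Result: proj_W(v) = (52/51, -28/51, 76/51, 28/17).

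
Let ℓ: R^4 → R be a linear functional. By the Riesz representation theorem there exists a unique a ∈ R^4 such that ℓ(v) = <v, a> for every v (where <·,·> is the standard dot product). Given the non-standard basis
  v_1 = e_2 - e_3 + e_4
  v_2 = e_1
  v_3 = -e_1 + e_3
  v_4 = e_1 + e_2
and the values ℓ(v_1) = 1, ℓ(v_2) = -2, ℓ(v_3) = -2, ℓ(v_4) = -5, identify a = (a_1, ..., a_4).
a = (-2, -3, -4, 0)

Write a = (a_1, ..., a_4) in the standard basis. For each basis vector v_i, ℓ(v_i) = <v_i, a> is a linear equation in the a_j's. Collect the n equations into a matrix system V a = ℓ, where row i of V is v_i (expressed in the standard basis). Since V is invertible (lower-triangular with 1s on the diagonal, up to permutation), solve by back-substitution:
  V =
[[0, 1, -1, 1],
 [1, 0, 0, 0],
 [-1, 0, 1, 0],
 [1, 1, 0, 0]]
  V a = (1, -2, -2, -5)
Solving gives a = (-2, -3, -4, 0).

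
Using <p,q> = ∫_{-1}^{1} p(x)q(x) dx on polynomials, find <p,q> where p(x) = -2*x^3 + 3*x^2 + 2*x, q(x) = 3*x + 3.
<p,q> = 38/5

Expand the product: p(x)·q(x) = -6*x^4 + 3*x^3 + 15*x^2 + 6*x.
∫_{-1}^{1} of each monomial x^k gives [2/(k+1) if k even, 0 if k odd]. Integrating term-by-term (or equivalently evaluating the antiderivative F(x) = -6*x^5/5 + 3*x^4/4 + 5*x^3 + 3*x^2 at the endpoints):
  F(1) − F(−1) = 151/20 − (-1/20) = 38/5.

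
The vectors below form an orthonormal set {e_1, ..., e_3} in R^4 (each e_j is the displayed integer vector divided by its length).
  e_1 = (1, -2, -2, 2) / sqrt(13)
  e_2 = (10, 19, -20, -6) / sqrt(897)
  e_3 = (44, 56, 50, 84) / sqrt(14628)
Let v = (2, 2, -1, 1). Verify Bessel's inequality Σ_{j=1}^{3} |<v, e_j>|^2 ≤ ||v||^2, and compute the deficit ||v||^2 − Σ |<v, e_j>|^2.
Σ |<v, e_j>|^2 = 521/53; ||v||^2 = 10; deficit = 9/53

Write each e_j = u_j / sqrt(<u_j, u_j>) where u_j is the displayed integer vector. Then <v, e_j> = <v, u_j> / sqrt(<u_j, u_j>), so |<v, e_j>|^2 = <v, u_j>^2 / <u_j, u_j>.
Coefficients: <v, e_1> = 2/sqrt(13), <v, e_2> = 72/sqrt(897), <v, e_3> = 234/sqrt(14628).
Square and sum: Σ |<v, e_j>|^2 = 521/53.
Compute ||v||^2 = v·v = 10.
Deficit = 10 − 521/53 = 9/53 ≥ 0, confirming Bessel's inequality. (The deficit equals ||v − Σ <v,e_j> e_j||^2, the squared distance from v to span{e_j}.)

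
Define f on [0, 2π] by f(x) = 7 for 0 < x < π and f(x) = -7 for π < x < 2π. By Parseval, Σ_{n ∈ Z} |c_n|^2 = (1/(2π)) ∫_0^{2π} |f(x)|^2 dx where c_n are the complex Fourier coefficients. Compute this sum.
Σ |c_n|^2 = 49

Parseval equates the L^2 energy of f (normalised by 1/(2π)) with the ℓ^2 sum of its Fourier coefficients: (1/(2π)) ∫_0^{2π} |f|^2 = Σ |c_n|^2.
Compute the left side: (1/(2π)) [∫_0^π 7^2 dx + ∫_π^{2π} (-7)^2 dx] = (1/(2π)) · (49π + 49π) = (49 + 49)/2 = 49.
So Σ_{n ∈ Z} |c_n|^2 = 49.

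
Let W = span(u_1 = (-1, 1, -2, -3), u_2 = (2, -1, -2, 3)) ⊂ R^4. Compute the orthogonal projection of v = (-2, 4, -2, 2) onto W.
proj_W(v) = (18/103, 13/103, -150/103, -39/103)

Set up U = [u_1 | ... | u_2] ∈ R^(4×2). The projector onto W = col(U) is P = U (U^T U)^(-1) U^T.
Compute U^T U =
  [15, -8]
  [-8, 18],
and U^T v = (4, 2).
Solve U^T U · c = U^T v for the coefficients: c = (44/103, 31/103). The projection is proj_W(v) = U c.
Check: (v - proj_W(v)) · u_1 = 0  (should be 0).
Check: (v - proj_W(v)) · u_2 = 0  (should be 0).
Result: proj_W(v) = (18/103, 13/103, -150/103, -39/103).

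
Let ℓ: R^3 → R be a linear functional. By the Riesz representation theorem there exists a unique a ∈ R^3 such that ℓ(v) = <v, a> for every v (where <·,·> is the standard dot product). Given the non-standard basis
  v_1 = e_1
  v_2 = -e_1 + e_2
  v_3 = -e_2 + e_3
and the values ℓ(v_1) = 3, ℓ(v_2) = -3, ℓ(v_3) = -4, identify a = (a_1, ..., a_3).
a = (3, 0, -4)

Write a = (a_1, ..., a_3) in the standard basis. For each basis vector v_i, ℓ(v_i) = <v_i, a> is a linear equation in the a_j's. Collect the n equations into a matrix system V a = ℓ, where row i of V is v_i (expressed in the standard basis). Since V is invertible (lower-triangular with 1s on the diagonal, up to permutation), solve by back-substitution:
  V =
[[1, 0, 0],
 [-1, 1, 0],
 [0, -1, 1]]
  V a = (3, -3, -4)
Solving gives a = (3, 0, -4).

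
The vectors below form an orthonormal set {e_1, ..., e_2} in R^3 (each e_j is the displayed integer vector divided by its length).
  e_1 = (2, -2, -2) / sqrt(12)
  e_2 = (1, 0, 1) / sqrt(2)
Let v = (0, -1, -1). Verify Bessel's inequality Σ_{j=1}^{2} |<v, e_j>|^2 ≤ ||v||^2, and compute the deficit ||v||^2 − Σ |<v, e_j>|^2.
Σ |<v, e_j>|^2 = 11/6; ||v||^2 = 2; deficit = 1/6

Write each e_j = u_j / sqrt(<u_j, u_j>) where u_j is the displayed integer vector. Then <v, e_j> = <v, u_j> / sqrt(<u_j, u_j>), so |<v, e_j>|^2 = <v, u_j>^2 / <u_j, u_j>.
Coefficients: <v, e_1> = 4/sqrt(12), <v, e_2> = -1/sqrt(2).
Square and sum: Σ |<v, e_j>|^2 = 11/6.
Compute ||v||^2 = v·v = 2.
Deficit = 2 − 11/6 = 1/6 ≥ 0, confirming Bessel's inequality. (The deficit equals ||v − Σ <v,e_j> e_j||^2, the squared distance from v to span{e_j}.)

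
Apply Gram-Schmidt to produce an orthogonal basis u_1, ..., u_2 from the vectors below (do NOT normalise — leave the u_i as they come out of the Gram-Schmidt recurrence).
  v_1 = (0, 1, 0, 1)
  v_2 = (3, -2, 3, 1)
Orthogonal basis:
  u_1 = (0, 1, 0, 1)
  u_2 = (3, -3/2, 3, 3/2)

Apply the Gram-Schmidt recurrence
  u_1 = v_1
  u_i = v_i − Σ_{j<i} ((v_i · u_j) / (u_j · u_j)) · u_j.

Step by step this gives:
  u_1 = (0, 1, 0, 1)
  u_2 = (3, -3/2, 3, 3/2)

Orthogonality check:
  u_2 · u_1 = 0 (should be 0)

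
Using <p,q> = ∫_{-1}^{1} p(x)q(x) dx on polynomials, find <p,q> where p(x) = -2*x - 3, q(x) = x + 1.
<p,q> = -22/3

Expand the product: p(x)·q(x) = -2*x^2 - 5*x - 3.
∫_{-1}^{1} of each monomial x^k gives [2/(k+1) if k even, 0 if k odd]. Integrating term-by-term (or equivalently evaluating the antiderivative F(x) = -2*x^3/3 - 5*x^2/2 - 3*x at the endpoints):
  F(1) − F(−1) = -37/6 − (7/6) = -22/3.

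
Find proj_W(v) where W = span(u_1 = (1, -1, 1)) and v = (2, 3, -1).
proj_W(v) = (-2/3, 2/3, -2/3)

Set up U = [u_1 | ... | u_1] ∈ R^(3×1). The projector onto W = col(U) is P = U (U^T U)^(-1) U^T.
Compute U^T U =
  [3],
and U^T v = (-2).
Solve U^T U · c = U^T v for the coefficients: c = (-2/3). The projection is proj_W(v) = U c.
Check: (v - proj_W(v)) · u_1 = 0  (should be 0).
Result: proj_W(v) = (-2/3, 2/3, -2/3).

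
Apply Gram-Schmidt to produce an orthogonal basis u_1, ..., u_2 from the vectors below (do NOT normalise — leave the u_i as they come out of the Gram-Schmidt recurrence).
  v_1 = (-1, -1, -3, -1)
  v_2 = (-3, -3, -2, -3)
Orthogonal basis:
  u_1 = (-1, -1, -3, -1)
  u_2 = (-7/4, -7/4, 7/4, -7/4)

Apply the Gram-Schmidt recurrence
  u_1 = v_1
  u_i = v_i − Σ_{j<i} ((v_i · u_j) / (u_j · u_j)) · u_j.

Step by step this gives:
  u_1 = (-1, -1, -3, -1)
  u_2 = (-7/4, -7/4, 7/4, -7/4)

Orthogonality check:
  u_2 · u_1 = 0 (should be 0)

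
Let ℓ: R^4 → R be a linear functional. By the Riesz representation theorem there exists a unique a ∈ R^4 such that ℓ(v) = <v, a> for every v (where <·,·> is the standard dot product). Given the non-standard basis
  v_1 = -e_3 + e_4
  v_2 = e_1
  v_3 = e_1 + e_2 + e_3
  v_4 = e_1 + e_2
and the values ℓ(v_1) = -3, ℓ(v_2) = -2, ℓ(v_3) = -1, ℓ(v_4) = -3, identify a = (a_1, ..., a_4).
a = (-2, -1, 2, -1)

Write a = (a_1, ..., a_4) in the standard basis. For each basis vector v_i, ℓ(v_i) = <v_i, a> is a linear equation in the a_j's. Collect the n equations into a matrix system V a = ℓ, where row i of V is v_i (expressed in the standard basis). Since V is invertible (lower-triangular with 1s on the diagonal, up to permutation), solve by back-substitution:
  V =
[[0, 0, -1, 1],
 [1, 0, 0, 0],
 [1, 1, 1, 0],
 [1, 1, 0, 0]]
  V a = (-3, -2, -1, -3)
Solving gives a = (-2, -1, 2, -1).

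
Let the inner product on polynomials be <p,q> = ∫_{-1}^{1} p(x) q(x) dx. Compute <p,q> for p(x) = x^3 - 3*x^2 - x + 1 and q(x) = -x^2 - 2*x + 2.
<p,q> = 16/15

Expand the product: p(x)·q(x) = -x^5 + x^4 + 9*x^3 - 5*x^2 - 4*x + 2.
∫_{-1}^{1} of each monomial x^k gives [2/(k+1) if k even, 0 if k odd]. Integrating term-by-term (or equivalently evaluating the antiderivative F(x) = -x^6/6 + x^5/5 + 9*x^4/4 - 5*x^3/3 - 2*x^2 + 2*x at the endpoints):
  F(1) − F(−1) = 37/60 − (-9/20) = 16/15.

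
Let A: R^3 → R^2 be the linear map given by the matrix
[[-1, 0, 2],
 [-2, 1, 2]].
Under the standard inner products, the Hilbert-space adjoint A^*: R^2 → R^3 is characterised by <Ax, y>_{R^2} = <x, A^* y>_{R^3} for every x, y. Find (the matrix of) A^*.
A^* = A^T =
[[-1, -2],
 [0, 1],
 [2, 2]]

For real matrices with standard dot products, the defining identity <Ax, y> = <x, A^* y> gives (Ax)^T y = x^T (A^*) y, i.e. x^T A^T y = x^T (A^*) y. Since this holds for all x, y, we must have A^* = A^T. Therefore
A^* =
[[-1, -2],
 [0, 1],
 [2, 2]].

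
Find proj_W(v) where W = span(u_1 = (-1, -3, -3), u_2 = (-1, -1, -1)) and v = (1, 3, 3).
proj_W(v) = (1, 3, 3)

Set up U = [u_1 | ... | u_2] ∈ R^(3×2). The projector onto W = col(U) is P = U (U^T U)^(-1) U^T.
Compute U^T U =
  [19, 7]
  [7, 3],
and U^T v = (-19, -7).
Solve U^T U · c = U^T v for the coefficients: c = (-1, 0). The projection is proj_W(v) = U c.
Check: (v - proj_W(v)) · u_1 = 0  (should be 0).
Check: (v - proj_W(v)) · u_2 = 0  (should be 0).
Result: proj_W(v) = (1, 3, 3).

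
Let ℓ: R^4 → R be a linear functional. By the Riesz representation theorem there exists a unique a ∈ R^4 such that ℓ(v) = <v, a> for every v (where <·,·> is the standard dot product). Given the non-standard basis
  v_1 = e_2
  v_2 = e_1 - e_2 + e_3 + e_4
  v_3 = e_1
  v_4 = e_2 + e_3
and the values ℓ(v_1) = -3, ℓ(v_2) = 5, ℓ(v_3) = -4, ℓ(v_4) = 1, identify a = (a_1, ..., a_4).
a = (-4, -3, 4, 2)

Write a = (a_1, ..., a_4) in the standard basis. For each basis vector v_i, ℓ(v_i) = <v_i, a> is a linear equation in the a_j's. Collect the n equations into a matrix system V a = ℓ, where row i of V is v_i (expressed in the standard basis). Since V is invertible (lower-triangular with 1s on the diagonal, up to permutation), solve by back-substitution:
  V =
[[0, 1, 0, 0],
 [1, -1, 1, 1],
 [1, 0, 0, 0],
 [0, 1, 1, 0]]
  V a = (-3, 5, -4, 1)
Solving gives a = (-4, -3, 4, 2).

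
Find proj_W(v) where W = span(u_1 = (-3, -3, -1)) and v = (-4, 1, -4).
proj_W(v) = (-39/19, -39/19, -13/19)

Set up U = [u_1 | ... | u_1] ∈ R^(3×1). The projector onto W = col(U) is P = U (U^T U)^(-1) U^T.
Compute U^T U =
  [19],
and U^T v = (13).
Solve U^T U · c = U^T v for the coefficients: c = (13/19). The projection is proj_W(v) = U c.
Check: (v - proj_W(v)) · u_1 = 0  (should be 0).
Result: proj_W(v) = (-39/19, -39/19, -13/19).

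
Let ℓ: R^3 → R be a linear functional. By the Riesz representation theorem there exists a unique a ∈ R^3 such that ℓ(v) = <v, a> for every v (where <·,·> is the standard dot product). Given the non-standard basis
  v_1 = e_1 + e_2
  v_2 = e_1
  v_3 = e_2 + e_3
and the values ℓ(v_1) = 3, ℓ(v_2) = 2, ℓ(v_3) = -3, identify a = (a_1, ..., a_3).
a = (2, 1, -4)

Write a = (a_1, ..., a_3) in the standard basis. For each basis vector v_i, ℓ(v_i) = <v_i, a> is a linear equation in the a_j's. Collect the n equations into a matrix system V a = ℓ, where row i of V is v_i (expressed in the standard basis). Since V is invertible (lower-triangular with 1s on the diagonal, up to permutation), solve by back-substitution:
  V =
[[1, 1, 0],
 [1, 0, 0],
 [0, 1, 1]]
  V a = (3, 2, -3)
Solving gives a = (2, 1, -4).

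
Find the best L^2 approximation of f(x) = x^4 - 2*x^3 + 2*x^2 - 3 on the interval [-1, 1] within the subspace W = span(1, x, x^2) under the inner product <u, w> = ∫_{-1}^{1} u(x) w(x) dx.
g(x) = 20*x^2/7 - 6*x/5 - 108/35

The best approximation g ∈ W is the orthogonal projection of f onto W. Writing g = a_0 + a_1 x + a_2 x^2, the coefficients solve the normal equations G · a = b where
  G_{ij} = <φ_i, φ_j> and b_i = <f, φ_i>, with φ_0 = 1, φ_1 = x, φ_2 = x^2.
G =
  [2, 0, 2/3]
  [0, 2/3, 0]
  [2/3, 0, 2/5],
b = (-64/15, -4/5, -32/35).
Solving gives a_0 = -108/35, a_1 = -6/5, a_2 = 20/7, so
  g(x) = 20*x^2/7 - 6*x/5 - 108/35.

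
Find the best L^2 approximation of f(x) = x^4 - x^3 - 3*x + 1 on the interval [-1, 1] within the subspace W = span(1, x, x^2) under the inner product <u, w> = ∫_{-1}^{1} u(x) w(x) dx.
g(x) = 6*x^2/7 - 18*x/5 + 32/35

The best approximation g ∈ W is the orthogonal projection of f onto W. Writing g = a_0 + a_1 x + a_2 x^2, the coefficients solve the normal equations G · a = b where
  G_{ij} = <φ_i, φ_j> and b_i = <f, φ_i>, with φ_0 = 1, φ_1 = x, φ_2 = x^2.
G =
  [2, 0, 2/3]
  [0, 2/3, 0]
  [2/3, 0, 2/5],
b = (12/5, -12/5, 20/21).
Solving gives a_0 = 32/35, a_1 = -18/5, a_2 = 6/7, so
  g(x) = 6*x^2/7 - 18*x/5 + 32/35.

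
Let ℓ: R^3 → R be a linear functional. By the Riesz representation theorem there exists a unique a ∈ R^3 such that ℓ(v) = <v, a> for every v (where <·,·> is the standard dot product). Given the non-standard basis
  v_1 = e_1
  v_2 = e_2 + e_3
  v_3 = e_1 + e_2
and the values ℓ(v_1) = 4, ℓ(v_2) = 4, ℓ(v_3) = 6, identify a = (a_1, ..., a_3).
a = (4, 2, 2)

Write a = (a_1, ..., a_3) in the standard basis. For each basis vector v_i, ℓ(v_i) = <v_i, a> is a linear equation in the a_j's. Collect the n equations into a matrix system V a = ℓ, where row i of V is v_i (expressed in the standard basis). Since V is invertible (lower-triangular with 1s on the diagonal, up to permutation), solve by back-substitution:
  V =
[[1, 0, 0],
 [0, 1, 1],
 [1, 1, 0]]
  V a = (4, 4, 6)
Solving gives a = (4, 2, 2).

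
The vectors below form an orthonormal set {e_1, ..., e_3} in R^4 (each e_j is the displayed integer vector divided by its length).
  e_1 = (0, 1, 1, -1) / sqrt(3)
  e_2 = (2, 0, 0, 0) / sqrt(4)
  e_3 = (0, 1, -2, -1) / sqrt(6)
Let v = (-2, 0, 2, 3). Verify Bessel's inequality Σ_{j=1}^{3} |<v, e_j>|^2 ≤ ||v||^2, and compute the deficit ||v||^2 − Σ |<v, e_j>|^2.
Σ |<v, e_j>|^2 = 25/2; ||v||^2 = 17; deficit = 9/2

Write each e_j = u_j / sqrt(<u_j, u_j>) where u_j is the displayed integer vector. Then <v, e_j> = <v, u_j> / sqrt(<u_j, u_j>), so |<v, e_j>|^2 = <v, u_j>^2 / <u_j, u_j>.
Coefficients: <v, e_1> = -1/sqrt(3), <v, e_2> = -4/sqrt(4), <v, e_3> = -7/sqrt(6).
Square and sum: Σ |<v, e_j>|^2 = 25/2.
Compute ||v||^2 = v·v = 17.
Deficit = 17 − 25/2 = 9/2 ≥ 0, confirming Bessel's inequality. (The deficit equals ||v − Σ <v,e_j> e_j||^2, the squared distance from v to span{e_j}.)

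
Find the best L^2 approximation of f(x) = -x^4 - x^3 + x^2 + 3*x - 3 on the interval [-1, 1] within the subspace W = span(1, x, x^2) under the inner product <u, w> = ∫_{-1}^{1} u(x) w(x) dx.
g(x) = x^2/7 + 12*x/5 - 102/35

The best approximation g ∈ W is the orthogonal projection of f onto W. Writing g = a_0 + a_1 x + a_2 x^2, the coefficients solve the normal equations G · a = b where
  G_{ij} = <φ_i, φ_j> and b_i = <f, φ_i>, with φ_0 = 1, φ_1 = x, φ_2 = x^2.
G =
  [2, 0, 2/3]
  [0, 2/3, 0]
  [2/3, 0, 2/5],
b = (-86/15, 8/5, -66/35).
Solving gives a_0 = -102/35, a_1 = 12/5, a_2 = 1/7, so
  g(x) = x^2/7 + 12*x/5 - 102/35.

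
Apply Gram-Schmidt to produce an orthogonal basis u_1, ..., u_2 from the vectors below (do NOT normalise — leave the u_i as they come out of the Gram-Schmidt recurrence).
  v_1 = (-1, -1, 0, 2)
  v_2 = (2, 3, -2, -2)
Orthogonal basis:
  u_1 = (-1, -1, 0, 2)
  u_2 = (1/2, 3/2, -2, 1)

Apply the Gram-Schmidt recurrence
  u_1 = v_1
  u_i = v_i − Σ_{j<i} ((v_i · u_j) / (u_j · u_j)) · u_j.

Step by step this gives:
  u_1 = (-1, -1, 0, 2)
  u_2 = (1/2, 3/2, -2, 1)

Orthogonality check:
  u_2 · u_1 = 0 (should be 0)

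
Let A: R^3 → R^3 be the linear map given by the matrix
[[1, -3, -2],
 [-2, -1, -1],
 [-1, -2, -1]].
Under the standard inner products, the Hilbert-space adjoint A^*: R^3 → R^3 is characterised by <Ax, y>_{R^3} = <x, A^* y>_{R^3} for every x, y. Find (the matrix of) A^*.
A^* = A^T =
[[1, -2, -1],
 [-3, -1, -2],
 [-2, -1, -1]]

For real matrices with standard dot products, the defining identity <Ax, y> = <x, A^* y> gives (Ax)^T y = x^T (A^*) y, i.e. x^T A^T y = x^T (A^*) y. Since this holds for all x, y, we must have A^* = A^T. Therefore
A^* =
[[1, -2, -1],
 [-3, -1, -2],
 [-2, -1, -1]].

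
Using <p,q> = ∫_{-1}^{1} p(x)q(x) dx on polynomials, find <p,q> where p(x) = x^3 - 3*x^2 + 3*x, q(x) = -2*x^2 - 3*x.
<p,q> = -24/5

Expand the product: p(x)·q(x) = -2*x^5 + 3*x^4 + 3*x^3 - 9*x^2.
∫_{-1}^{1} of each monomial x^k gives [2/(k+1) if k even, 0 if k odd]. Integrating term-by-term (or equivalently evaluating the antiderivative F(x) = -x^6/3 + 3*x^5/5 + 3*x^4/4 - 3*x^3 at the endpoints):
  F(1) − F(−1) = -119/60 − (169/60) = -24/5.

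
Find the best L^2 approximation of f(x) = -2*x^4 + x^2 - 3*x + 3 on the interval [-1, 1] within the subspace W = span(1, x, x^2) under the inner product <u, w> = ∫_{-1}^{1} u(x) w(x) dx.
g(x) = -5*x^2/7 - 3*x + 111/35

The best approximation g ∈ W is the orthogonal projection of f onto W. Writing g = a_0 + a_1 x + a_2 x^2, the coefficients solve the normal equations G · a = b where
  G_{ij} = <φ_i, φ_j> and b_i = <f, φ_i>, with φ_0 = 1, φ_1 = x, φ_2 = x^2.
G =
  [2, 0, 2/3]
  [0, 2/3, 0]
  [2/3, 0, 2/5],
b = (88/15, -2, 64/35).
Solving gives a_0 = 111/35, a_1 = -3, a_2 = -5/7, so
  g(x) = -5*x^2/7 - 3*x + 111/35.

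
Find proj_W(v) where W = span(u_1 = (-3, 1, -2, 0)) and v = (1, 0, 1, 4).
proj_W(v) = (15/14, -5/14, 5/7, 0)

Set up U = [u_1 | ... | u_1] ∈ R^(4×1). The projector onto W = col(U) is P = U (U^T U)^(-1) U^T.
Compute U^T U =
  [14],
and U^T v = (-5).
Solve U^T U · c = U^T v for the coefficients: c = (-5/14). The projection is proj_W(v) = U c.
Check: (v - proj_W(v)) · u_1 = 0  (should be 0).
Result: proj_W(v) = (15/14, -5/14, 5/7, 0).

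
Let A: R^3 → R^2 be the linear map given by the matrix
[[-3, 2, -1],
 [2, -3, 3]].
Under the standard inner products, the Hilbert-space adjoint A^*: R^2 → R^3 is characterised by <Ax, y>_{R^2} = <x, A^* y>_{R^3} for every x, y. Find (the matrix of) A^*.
A^* = A^T =
[[-3, 2],
 [2, -3],
 [-1, 3]]

For real matrices with standard dot products, the defining identity <Ax, y> = <x, A^* y> gives (Ax)^T y = x^T (A^*) y, i.e. x^T A^T y = x^T (A^*) y. Since this holds for all x, y, we must have A^* = A^T. Therefore
A^* =
[[-3, 2],
 [2, -3],
 [-1, 3]].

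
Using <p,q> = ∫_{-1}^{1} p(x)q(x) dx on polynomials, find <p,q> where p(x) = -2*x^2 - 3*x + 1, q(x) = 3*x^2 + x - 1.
<p,q> = -46/15

Expand the product: p(x)·q(x) = -6*x^4 - 11*x^3 + 2*x^2 + 4*x - 1.
∫_{-1}^{1} of each monomial x^k gives [2/(k+1) if k even, 0 if k odd]. Integrating term-by-term (or equivalently evaluating the antiderivative F(x) = -6*x^5/5 - 11*x^4/4 + 2*x^3/3 + 2*x^2 - x at the endpoints):
  F(1) − F(−1) = -137/60 − (47/60) = -46/15.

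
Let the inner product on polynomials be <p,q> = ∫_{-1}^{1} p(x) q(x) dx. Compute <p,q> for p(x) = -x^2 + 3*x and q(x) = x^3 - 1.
<p,q> = 28/15

Expand the product: p(x)·q(x) = -x^5 + 3*x^4 + x^2 - 3*x.
∫_{-1}^{1} of each monomial x^k gives [2/(k+1) if k even, 0 if k odd]. Integrating term-by-term (or equivalently evaluating the antiderivative F(x) = -x^6/6 + 3*x^5/5 + x^3/3 - 3*x^2/2 at the endpoints):
  F(1) − F(−1) = -11/15 − (-13/5) = 28/15.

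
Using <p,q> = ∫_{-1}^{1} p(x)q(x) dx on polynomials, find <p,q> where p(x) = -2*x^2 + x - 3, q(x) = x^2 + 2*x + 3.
<p,q> = -352/15

Expand the product: p(x)·q(x) = -2*x^4 - 3*x^3 - 7*x^2 - 3*x - 9.
∫_{-1}^{1} of each monomial x^k gives [2/(k+1) if k even, 0 if k odd]. Integrating term-by-term (or equivalently evaluating the antiderivative F(x) = -2*x^5/5 - 3*x^4/4 - 7*x^3/3 - 3*x^2/2 - 9*x at the endpoints):
  F(1) − F(−1) = -839/60 − (569/60) = -352/15.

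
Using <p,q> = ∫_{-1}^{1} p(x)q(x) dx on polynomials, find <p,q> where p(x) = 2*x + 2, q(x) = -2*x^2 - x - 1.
<p,q> = -8

Expand the product: p(x)·q(x) = -4*x^3 - 6*x^2 - 4*x - 2.
∫_{-1}^{1} of each monomial x^k gives [2/(k+1) if k even, 0 if k odd]. Integrating term-by-term (or equivalently evaluating the antiderivative F(x) = -x^4 - 2*x^3 - 2*x^2 - 2*x at the endpoints):
  F(1) − F(−1) = -7 − (1) = -8.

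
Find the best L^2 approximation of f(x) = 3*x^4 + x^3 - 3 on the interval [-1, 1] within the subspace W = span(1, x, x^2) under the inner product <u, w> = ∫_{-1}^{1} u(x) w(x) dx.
g(x) = 18*x^2/7 + 3*x/5 - 114/35

The best approximation g ∈ W is the orthogonal projection of f onto W. Writing g = a_0 + a_1 x + a_2 x^2, the coefficients solve the normal equations G · a = b where
  G_{ij} = <φ_i, φ_j> and b_i = <f, φ_i>, with φ_0 = 1, φ_1 = x, φ_2 = x^2.
G =
  [2, 0, 2/3]
  [0, 2/3, 0]
  [2/3, 0, 2/5],
b = (-24/5, 2/5, -8/7).
Solving gives a_0 = -114/35, a_1 = 3/5, a_2 = 18/7, so
  g(x) = 18*x^2/7 + 3*x/5 - 114/35.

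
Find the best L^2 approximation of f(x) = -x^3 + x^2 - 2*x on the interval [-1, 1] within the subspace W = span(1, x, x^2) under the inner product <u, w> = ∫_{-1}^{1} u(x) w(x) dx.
g(x) = x^2 - 13*x/5

The best approximation g ∈ W is the orthogonal projection of f onto W. Writing g = a_0 + a_1 x + a_2 x^2, the coefficients solve the normal equations G · a = b where
  G_{ij} = <φ_i, φ_j> and b_i = <f, φ_i>, with φ_0 = 1, φ_1 = x, φ_2 = x^2.
G =
  [2, 0, 2/3]
  [0, 2/3, 0]
  [2/3, 0, 2/5],
b = (2/3, -26/15, 2/5).
Solving gives a_0 = 0, a_1 = -13/5, a_2 = 1, so
  g(x) = x^2 - 13*x/5.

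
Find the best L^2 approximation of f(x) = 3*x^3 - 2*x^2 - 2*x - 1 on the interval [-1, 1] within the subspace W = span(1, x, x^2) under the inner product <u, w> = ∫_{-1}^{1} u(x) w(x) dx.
g(x) = -2*x^2 - x/5 - 1

The best approximation g ∈ W is the orthogonal projection of f onto W. Writing g = a_0 + a_1 x + a_2 x^2, the coefficients solve the normal equations G · a = b where
  G_{ij} = <φ_i, φ_j> and b_i = <f, φ_i>, with φ_0 = 1, φ_1 = x, φ_2 = x^2.
G =
  [2, 0, 2/3]
  [0, 2/3, 0]
  [2/3, 0, 2/5],
b = (-10/3, -2/15, -22/15).
Solving gives a_0 = -1, a_1 = -1/5, a_2 = -2, so
  g(x) = -2*x^2 - x/5 - 1.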